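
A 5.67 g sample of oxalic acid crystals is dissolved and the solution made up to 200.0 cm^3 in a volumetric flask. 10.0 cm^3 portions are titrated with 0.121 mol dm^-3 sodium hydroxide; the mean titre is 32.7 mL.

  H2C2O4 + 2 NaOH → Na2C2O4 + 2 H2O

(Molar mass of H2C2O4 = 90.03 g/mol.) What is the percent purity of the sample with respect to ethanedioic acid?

62.8 %

n(NaOH) per titration = 0.0327 × 0.121 = 3.96 × 10^-3 mol
From the 1:2 ratio, n(H2C2O4) in each aliquot = 1/2 × 3.96 × 10^-3 = 1.98 × 10^-3 mol
n(H2C2O4) in the whole flask = 1.98 × 10^-3 × 200.0/10.0 = 0.0396 mol
mass of H2C2O4 = 0.0396 × 90.03 = 3.56 g
% H2C2O4 = 3.56 / 5.67 × 100 = 62.8 %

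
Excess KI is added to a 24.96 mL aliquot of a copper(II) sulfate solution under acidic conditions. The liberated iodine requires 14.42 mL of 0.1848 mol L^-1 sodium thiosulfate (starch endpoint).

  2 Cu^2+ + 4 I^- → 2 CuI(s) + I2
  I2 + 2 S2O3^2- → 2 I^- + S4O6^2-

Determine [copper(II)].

0.1068 mol/L

n(S2O3^2-) = 0.01442 × 0.1848 = 2.665 × 10^-3 mol
n(I2) = n(S2O3^2-)/2 = 1.332 × 10^-3 mol
From the 2:1 ratio, n(Cu2+) in the aliquot = 2/1 × 1.332 × 10^-3 = 2.665 × 10^-3 mol
[Cu2+] = 2.665 × 10^-3 / 0.02496 = 0.1068 mol/L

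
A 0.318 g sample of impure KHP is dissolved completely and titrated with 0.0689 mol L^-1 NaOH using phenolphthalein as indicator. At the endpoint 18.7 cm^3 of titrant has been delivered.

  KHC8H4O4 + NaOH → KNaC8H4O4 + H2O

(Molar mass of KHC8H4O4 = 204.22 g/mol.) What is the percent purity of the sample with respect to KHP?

n(NaOH) = 0.0187 L × 0.0689 mol/L = 1.29 × 10^-3 mol
n(KHC8H4O4) = 1.29 × 10^-3 mol (1:1 ratio)
mass of KHC8H4O4 = 1.29 × 10^-3 × 204.22 g/mol = 0.263 g
% KHC8H4O4 = 0.263 / 0.318 × 100 = 82.7 %

82.7 %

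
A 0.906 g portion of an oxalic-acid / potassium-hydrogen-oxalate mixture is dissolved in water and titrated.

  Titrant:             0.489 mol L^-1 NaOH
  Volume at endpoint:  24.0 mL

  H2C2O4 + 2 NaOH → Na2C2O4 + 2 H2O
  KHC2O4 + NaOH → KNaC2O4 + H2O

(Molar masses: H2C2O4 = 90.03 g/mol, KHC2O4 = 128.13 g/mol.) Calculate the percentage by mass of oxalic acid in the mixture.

n(NaOH) = 0.0240 × 0.489 = 0.0117 mol
Let x = n(H2C2O4), y = n(KHC2O4).
Titrant: 2x + 1y = 0.0117;  mass: 90.03x + 128.13y = 0.906
Solving, x = 3.60 × 10^-3 mol, y = 4.54 × 10^-3 mol
mass of H2C2O4 = 3.60 × 10^-3 × 90.03 = 0.324 g
% H2C2O4 = 0.324 / 0.906 × 100 = 35.7 %

35.7 %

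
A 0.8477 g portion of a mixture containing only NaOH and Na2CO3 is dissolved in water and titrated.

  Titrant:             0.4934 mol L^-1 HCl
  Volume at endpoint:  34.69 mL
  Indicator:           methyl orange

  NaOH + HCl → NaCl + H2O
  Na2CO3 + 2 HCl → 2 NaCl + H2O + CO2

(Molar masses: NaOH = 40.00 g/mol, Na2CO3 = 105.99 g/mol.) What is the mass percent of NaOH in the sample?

21.56 %

n(HCl) = 0.03469 × 0.4934 = 0.01712 mol
Let x = n(NaOH), y = n(Na2CO3).
Titrant: 1x + 2y = 0.01712;  mass: 40.00x + 105.99y = 0.8477
Solving, x = 4.568 × 10^-3 mol, y = 6.274 × 10^-3 mol
mass of NaOH = 4.568 × 10^-3 × 40.00 = 0.1827 g
% NaOH = 0.1827 / 0.8477 × 100 = 21.56 %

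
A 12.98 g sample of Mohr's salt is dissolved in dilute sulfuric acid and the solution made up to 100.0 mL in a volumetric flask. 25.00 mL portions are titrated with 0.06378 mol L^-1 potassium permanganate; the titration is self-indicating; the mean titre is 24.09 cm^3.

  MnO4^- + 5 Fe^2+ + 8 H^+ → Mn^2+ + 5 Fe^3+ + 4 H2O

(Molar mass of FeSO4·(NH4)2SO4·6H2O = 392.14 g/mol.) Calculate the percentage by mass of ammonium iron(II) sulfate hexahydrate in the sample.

92.84 %

n(KMnO4) per titration = 0.02409 × 0.06378 = 1.536 × 10^-3 mol
From the 5:1 ratio, n(FeSO4·(NH4)2SO4·6H2O) in each aliquot = 5/1 × 1.536 × 10^-3 = 7.682 × 10^-3 mol
n(FeSO4·(NH4)2SO4·6H2O) in the whole flask = 7.682 × 10^-3 × 100.0/25.00 = 0.03073 mol
mass of FeSO4·(NH4)2SO4·6H2O = 0.03073 × 392.14 = 12.05 g
% FeSO4·(NH4)2SO4·6H2O = 12.05 / 12.98 × 100 = 92.84 %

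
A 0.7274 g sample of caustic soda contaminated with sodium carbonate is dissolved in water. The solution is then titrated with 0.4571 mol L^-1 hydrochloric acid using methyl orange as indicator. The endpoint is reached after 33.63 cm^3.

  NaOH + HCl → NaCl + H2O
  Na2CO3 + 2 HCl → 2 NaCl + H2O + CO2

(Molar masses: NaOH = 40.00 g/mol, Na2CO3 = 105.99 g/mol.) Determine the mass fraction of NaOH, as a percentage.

n(HCl) = 0.03363 × 0.4571 = 0.01537 mol
Let x = n(NaOH), y = n(Na2CO3).
Titrant: 1x + 2y = 0.01537;  mass: 40.00x + 105.99y = 0.7274
Solving, x = 6.714 × 10^-3 mol, y = 4.329 × 10^-3 mol
mass of NaOH = 6.714 × 10^-3 × 40.00 = 0.2686 g
% NaOH = 0.2686 / 0.7274 × 100 = 36.92 %

36.92 %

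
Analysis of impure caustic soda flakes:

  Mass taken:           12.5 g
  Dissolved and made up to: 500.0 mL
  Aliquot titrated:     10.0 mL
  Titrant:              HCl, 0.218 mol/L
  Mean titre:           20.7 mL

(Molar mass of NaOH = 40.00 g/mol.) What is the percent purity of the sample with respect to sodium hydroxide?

72.2 %

NaOH + HCl → NaCl + H2O
n(HCl) per titration = 0.0207 × 0.218 = 4.51 × 10^-3 mol
n(NaOH) in each aliquot = 4.51 × 10^-3 mol (1:1 ratio)
n(NaOH) in the whole flask = 4.51 × 10^-3 × 500.0/10.0 = 0.226 mol
mass of NaOH = 0.226 × 40.00 = 9.03 g
% NaOH = 9.03 / 12.5 × 100 = 72.2 %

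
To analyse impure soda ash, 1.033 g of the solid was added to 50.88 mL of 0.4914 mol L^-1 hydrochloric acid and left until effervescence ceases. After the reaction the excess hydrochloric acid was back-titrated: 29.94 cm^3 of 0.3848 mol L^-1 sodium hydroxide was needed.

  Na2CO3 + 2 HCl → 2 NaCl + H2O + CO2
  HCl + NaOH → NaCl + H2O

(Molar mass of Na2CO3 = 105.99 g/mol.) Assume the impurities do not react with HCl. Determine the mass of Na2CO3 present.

n(HCl) added = 0.05088 × 0.4914 = 0.02500 mol
n(NaOH) used in back-titration = 0.02994 × 0.3848 = 0.01152 mol
n(HCl) left over = 0.01152 mol (1:1 ratio)
n(HCl) consumed by analyte = 0.02500 − 0.01152 = 0.01348 mol
From the 1:2 ratio, n(Na2CO3) = 1/2 × 0.01348 = 6.741 × 10^-3 mol
mass of Na2CO3 = 6.741 × 10^-3 × 105.99 = 0.7145 g

0.7145 g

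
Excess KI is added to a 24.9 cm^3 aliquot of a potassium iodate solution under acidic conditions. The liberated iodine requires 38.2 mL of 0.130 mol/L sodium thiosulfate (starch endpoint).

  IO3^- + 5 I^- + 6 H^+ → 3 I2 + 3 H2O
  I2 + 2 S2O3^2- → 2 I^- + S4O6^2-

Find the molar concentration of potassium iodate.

n(S2O3^2-) = 0.0382 × 0.130 = 4.97 × 10^-3 mol
n(I2) = n(S2O3^2-)/2 = 2.48 × 10^-3 mol
From the 1:3 ratio, n(IO3^-) in the aliquot = 1/3 × 2.48 × 10^-3 = 8.28 × 10^-4 mol
[IO3^-] = 8.28 × 10^-4 / 0.0249 = 0.0332 mol/L

0.0332 mol/L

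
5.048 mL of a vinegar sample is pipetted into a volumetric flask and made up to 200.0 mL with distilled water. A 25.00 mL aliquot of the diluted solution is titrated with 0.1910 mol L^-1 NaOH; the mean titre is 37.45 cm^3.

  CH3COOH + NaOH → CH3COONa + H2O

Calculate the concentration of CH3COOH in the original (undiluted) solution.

n(NaOH) = 0.03745 × 0.1910 = 7.153 × 10^-3 mol
n(CH3COOH) in the aliquot = 7.153 × 10^-3 mol (1:1 ratio)
[CH3COOH]_dilute = 7.153 × 10^-3 / 0.02500 = 0.2861 mol/L
Dilution factor = 200.0 / 5.048 = 39.62
[CH3COOH]_stock = 0.2861 × 39.62 = 11.34 mol/L

11.34 mol/L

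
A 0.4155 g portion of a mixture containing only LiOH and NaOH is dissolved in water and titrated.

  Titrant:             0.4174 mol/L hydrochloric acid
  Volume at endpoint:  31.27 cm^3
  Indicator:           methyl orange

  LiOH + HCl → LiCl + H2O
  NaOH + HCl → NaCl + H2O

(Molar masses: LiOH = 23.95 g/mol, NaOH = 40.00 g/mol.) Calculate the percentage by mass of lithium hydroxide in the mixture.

38.28 %

n(HCl) = 0.03127 × 0.4174 = 0.01305 mol
Let x = n(LiOH), y = n(NaOH).
Titrant: 1x + 1y = 0.01305;  mass: 23.95x + 40.00y = 0.4155
Solving, x = 6.641 × 10^-3 mol, y = 6.411 × 10^-3 mol
mass of LiOH = 6.641 × 10^-3 × 23.95 = 0.1590 g
% LiOH = 0.1590 / 0.4155 × 100 = 38.28 %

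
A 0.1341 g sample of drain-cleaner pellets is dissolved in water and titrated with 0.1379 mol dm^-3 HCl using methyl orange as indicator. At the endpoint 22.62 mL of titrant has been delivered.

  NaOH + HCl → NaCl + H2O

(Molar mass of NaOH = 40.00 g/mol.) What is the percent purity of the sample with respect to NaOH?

n(HCl) = 0.02262 L × 0.1379 mol/L = 3.119 × 10^-3 mol
n(NaOH) = 3.119 × 10^-3 mol (1:1 ratio)
mass of NaOH = 3.119 × 10^-3 × 40.00 g/mol = 0.1248 g
% NaOH = 0.1248 / 0.1341 × 100 = 93.04 %

93.04 %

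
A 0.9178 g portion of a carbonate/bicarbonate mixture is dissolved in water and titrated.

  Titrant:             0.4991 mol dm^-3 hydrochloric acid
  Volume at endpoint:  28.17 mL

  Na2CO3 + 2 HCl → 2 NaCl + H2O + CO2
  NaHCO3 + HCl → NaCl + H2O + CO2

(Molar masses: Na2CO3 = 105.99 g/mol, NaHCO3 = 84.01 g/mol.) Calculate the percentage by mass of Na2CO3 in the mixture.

n(HCl) = 0.02817 × 0.4991 = 0.01406 mol
Let x = n(Na2CO3), y = n(NaHCO3).
Titrant: 2x + 1y = 0.01406;  mass: 105.99x + 84.01y = 0.9178
Solving, x = 4.246 × 10^-3 mol, y = 5.569 × 10^-3 mol
mass of Na2CO3 = 4.246 × 10^-3 × 105.99 = 0.4500 g
% Na2CO3 = 0.4500 / 0.9178 × 100 = 49.03 %

49.03 %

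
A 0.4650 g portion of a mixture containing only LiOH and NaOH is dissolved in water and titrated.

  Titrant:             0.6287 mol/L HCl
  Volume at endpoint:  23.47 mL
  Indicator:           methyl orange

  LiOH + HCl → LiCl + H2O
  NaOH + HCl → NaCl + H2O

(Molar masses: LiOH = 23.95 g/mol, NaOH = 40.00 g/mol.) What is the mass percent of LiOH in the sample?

n(HCl) = 0.02347 × 0.6287 = 0.01476 mol
Let x = n(LiOH), y = n(NaOH).
Titrant: 1x + 1y = 0.01476;  mass: 23.95x + 40.00y = 0.4650
Solving, x = 7.802 × 10^-3 mol, y = 6.953 × 10^-3 mol
mass of LiOH = 7.802 × 10^-3 × 23.95 = 0.1869 g
% LiOH = 0.1869 / 0.4650 × 100 = 40.18 %

40.18 %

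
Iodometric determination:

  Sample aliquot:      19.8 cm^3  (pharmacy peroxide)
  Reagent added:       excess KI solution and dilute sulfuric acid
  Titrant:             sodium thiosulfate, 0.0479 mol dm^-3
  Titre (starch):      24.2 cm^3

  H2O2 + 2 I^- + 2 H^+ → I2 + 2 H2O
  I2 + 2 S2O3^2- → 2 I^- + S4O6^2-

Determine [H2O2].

0.0293 mol/L

n(S2O3^2-) = 0.0242 × 0.0479 = 1.16 × 10^-3 mol
n(I2) = n(S2O3^2-)/2 = 5.80 × 10^-4 mol
n(H2O2) in the aliquot = 5.80 × 10^-4 mol (1:1 ratio)
[H2O2] = 5.80 × 10^-4 / 0.0198 = 0.0293 mol/L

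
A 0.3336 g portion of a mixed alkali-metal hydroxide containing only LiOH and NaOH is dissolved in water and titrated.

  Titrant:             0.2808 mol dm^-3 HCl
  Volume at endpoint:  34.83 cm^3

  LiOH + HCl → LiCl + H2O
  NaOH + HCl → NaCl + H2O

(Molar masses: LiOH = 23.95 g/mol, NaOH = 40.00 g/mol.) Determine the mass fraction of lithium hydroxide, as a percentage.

n(HCl) = 0.03483 × 0.2808 = 9.780 × 10^-3 mol
Let x = n(LiOH), y = n(NaOH).
Titrant: 1x + 1y = 9.780 × 10^-3;  mass: 23.95x + 40.00y = 0.3336
Solving, x = 3.589 × 10^-3 mol, y = 6.191 × 10^-3 mol
mass of LiOH = 3.589 × 10^-3 × 23.95 = 0.08597 g
% LiOH = 0.08597 / 0.3336 × 100 = 25.77 %

25.77 %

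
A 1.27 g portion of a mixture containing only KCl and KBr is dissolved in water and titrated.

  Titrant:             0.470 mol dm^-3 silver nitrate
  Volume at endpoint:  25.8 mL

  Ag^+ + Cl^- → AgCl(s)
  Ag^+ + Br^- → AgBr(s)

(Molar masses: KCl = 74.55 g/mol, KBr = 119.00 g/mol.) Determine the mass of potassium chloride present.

n(AgNO3) = 0.0258 × 0.470 = 0.0121 mol
Let x = n(KCl), y = n(KBr).
Titrant: 1x + 1y = 0.0121;  mass: 74.55x + 119.00y = 1.27
Solving, x = 3.89 × 10^-3 mol, y = 8.23 × 10^-3 mol
mass of KCl = 3.89 × 10^-3 × 74.55 = 0.290 g

0.290 g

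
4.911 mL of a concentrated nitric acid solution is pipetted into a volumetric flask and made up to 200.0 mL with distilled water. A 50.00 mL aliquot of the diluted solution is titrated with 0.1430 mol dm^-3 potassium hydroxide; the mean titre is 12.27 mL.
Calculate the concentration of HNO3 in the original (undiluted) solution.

HNO3 + KOH → KNO3 + H2O
n(KOH) = 0.01227 × 0.1430 = 1.755 × 10^-3 mol
n(HNO3) in the aliquot = 1.755 × 10^-3 mol (1:1 ratio)
[HNO3]_dilute = 1.755 × 10^-3 / 0.05000 = 0.03509 mol/L
Dilution factor = 200.0 / 4.911 = 40.72
[HNO3]_stock = 0.03509 × 40.72 = 1.429 mol/L

1.429 mol/L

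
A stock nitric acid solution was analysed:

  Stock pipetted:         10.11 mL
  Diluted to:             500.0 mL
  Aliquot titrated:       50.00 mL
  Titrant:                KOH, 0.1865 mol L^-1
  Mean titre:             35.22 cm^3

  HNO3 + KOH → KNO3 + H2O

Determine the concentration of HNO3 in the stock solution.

6.497 mol/L

n(KOH) = 0.03522 × 0.1865 = 6.569 × 10^-3 mol
n(HNO3) in the aliquot = 6.569 × 10^-3 mol (1:1 ratio)
[HNO3]_dilute = 6.569 × 10^-3 / 0.05000 = 0.1314 mol/L
Dilution factor = 500.0 / 10.11 = 49.46
[HNO3]_stock = 0.1314 × 49.46 = 6.497 mol/L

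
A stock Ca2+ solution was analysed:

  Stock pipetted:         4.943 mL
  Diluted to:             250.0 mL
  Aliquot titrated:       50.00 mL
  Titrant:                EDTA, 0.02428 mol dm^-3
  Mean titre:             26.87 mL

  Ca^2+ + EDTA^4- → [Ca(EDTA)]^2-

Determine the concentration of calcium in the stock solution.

0.6599 mol/L

n(EDTA) = 0.02687 × 0.02428 = 6.524 × 10^-4 mol
n(Ca2+) in the aliquot = 6.524 × 10^-4 mol (1:1 ratio)
[Ca2+]_dilute = 6.524 × 10^-4 / 0.05000 = 0.01305 mol/L
Dilution factor = 250.0 / 4.943 = 50.58
[Ca2+]_stock = 0.01305 × 50.58 = 0.6599 mol/L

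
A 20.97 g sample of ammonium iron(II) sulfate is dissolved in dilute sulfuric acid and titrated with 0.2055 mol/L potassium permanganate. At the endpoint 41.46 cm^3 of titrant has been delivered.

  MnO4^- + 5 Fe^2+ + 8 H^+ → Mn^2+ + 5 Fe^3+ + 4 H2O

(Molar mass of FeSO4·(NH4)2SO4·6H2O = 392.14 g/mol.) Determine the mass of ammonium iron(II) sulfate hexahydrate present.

16.71 g

n(KMnO4) = 0.04146 L × 0.2055 mol/L = 8.520 × 10^-3 mol
From the 5:1 ratio, n(FeSO4·(NH4)2SO4·6H2O) = 5/1 × 8.520 × 10^-3 = 0.04260 mol
mass of FeSO4·(NH4)2SO4·6H2O = 0.04260 × 392.14 g/mol = 16.71 g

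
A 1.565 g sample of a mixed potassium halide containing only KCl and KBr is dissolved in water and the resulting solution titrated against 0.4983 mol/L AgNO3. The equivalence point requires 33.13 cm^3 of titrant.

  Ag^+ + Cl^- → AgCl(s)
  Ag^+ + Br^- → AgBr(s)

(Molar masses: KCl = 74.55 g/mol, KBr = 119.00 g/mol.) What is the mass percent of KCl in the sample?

42.82 %

n(AgNO3) = 0.03313 × 0.4983 = 0.01651 mol
Let x = n(KCl), y = n(KBr).
Titrant: 1x + 1y = 0.01651;  mass: 74.55x + 119.00y = 1.565
Solving, x = 8.988 × 10^-3 mol, y = 7.520 × 10^-3 mol
mass of KCl = 8.988 × 10^-3 × 74.55 = 0.6701 g
% KCl = 0.6701 / 1.565 × 100 = 42.82 %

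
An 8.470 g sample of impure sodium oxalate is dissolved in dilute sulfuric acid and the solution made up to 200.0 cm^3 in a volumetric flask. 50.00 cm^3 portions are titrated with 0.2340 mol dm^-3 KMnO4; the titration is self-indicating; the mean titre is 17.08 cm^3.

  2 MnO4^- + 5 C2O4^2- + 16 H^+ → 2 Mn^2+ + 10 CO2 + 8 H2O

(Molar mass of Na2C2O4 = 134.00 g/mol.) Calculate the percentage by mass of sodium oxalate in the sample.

n(KMnO4) per titration = 0.01708 × 0.2340 = 3.997 × 10^-3 mol
From the 5:2 ratio, n(Na2C2O4) in each aliquot = 5/2 × 3.997 × 10^-3 = 9.992 × 10^-3 mol
n(Na2C2O4) in the whole flask = 9.992 × 10^-3 × 200.0/50.00 = 0.03997 mol
mass of Na2C2O4 = 0.03997 × 134.00 = 5.356 g
% Na2C2O4 = 5.356 / 8.470 × 100 = 63.23 %

63.23 %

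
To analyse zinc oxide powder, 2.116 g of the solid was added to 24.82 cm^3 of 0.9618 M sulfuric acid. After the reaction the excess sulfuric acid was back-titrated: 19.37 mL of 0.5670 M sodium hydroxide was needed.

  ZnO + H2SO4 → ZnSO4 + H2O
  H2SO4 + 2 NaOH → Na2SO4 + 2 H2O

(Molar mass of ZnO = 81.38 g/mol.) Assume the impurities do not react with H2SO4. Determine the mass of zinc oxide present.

n(H2SO4) added = 0.02482 × 0.9618 = 0.02387 mol
n(NaOH) used in back-titration = 0.01937 × 0.5670 = 0.01098 mol
From the 1:2 ratio, n(H2SO4) left over = 1/2 × 0.01098 = 5.491 × 10^-3 mol
n(H2SO4) consumed by analyte = 0.02387 − 5.491 × 10^-3 = 0.01838 mol
n(ZnO) = 0.01838 mol (1:1 ratio)
mass of ZnO = 0.01838 × 81.38 = 1.496 g

1.496 g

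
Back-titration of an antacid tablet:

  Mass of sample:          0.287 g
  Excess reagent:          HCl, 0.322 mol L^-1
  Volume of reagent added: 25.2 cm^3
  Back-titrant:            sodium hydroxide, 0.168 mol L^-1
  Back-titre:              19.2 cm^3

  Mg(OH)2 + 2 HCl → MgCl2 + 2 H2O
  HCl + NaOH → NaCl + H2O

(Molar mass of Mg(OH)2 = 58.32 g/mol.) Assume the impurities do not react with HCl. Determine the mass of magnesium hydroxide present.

0.143 g

n(HCl) added = 0.0252 × 0.322 = 8.11 × 10^-3 mol
n(NaOH) used in back-titration = 0.0192 × 0.168 = 3.23 × 10^-3 mol
n(HCl) left over = 3.23 × 10^-3 mol (1:1 ratio)
n(HCl) consumed by analyte = 8.11 × 10^-3 − 3.23 × 10^-3 = 4.89 × 10^-3 mol
From the 1:2 ratio, n(Mg(OH)2) = 1/2 × 4.89 × 10^-3 = 2.44 × 10^-3 mol
mass of Mg(OH)2 = 2.44 × 10^-3 × 58.32 = 0.143 g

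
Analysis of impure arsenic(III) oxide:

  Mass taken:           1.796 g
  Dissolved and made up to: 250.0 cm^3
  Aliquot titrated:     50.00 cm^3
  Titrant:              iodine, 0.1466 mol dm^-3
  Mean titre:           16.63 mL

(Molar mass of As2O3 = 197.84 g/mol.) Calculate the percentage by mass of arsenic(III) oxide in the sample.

67.14 %

As2O3 + 2 I2 + 2 H2O → As2O5 + 4 HI
n(I2) per titration = 0.01663 × 0.1466 = 2.438 × 10^-3 mol
From the 1:2 ratio, n(As2O3) in each aliquot = 1/2 × 2.438 × 10^-3 = 1.219 × 10^-3 mol
n(As2O3) in the whole flask = 1.219 × 10^-3 × 250.0/50.00 = 6.095 × 10^-3 mol
mass of As2O3 = 6.095 × 10^-3 × 197.84 = 1.206 g
% As2O3 = 1.206 / 1.796 × 100 = 67.14 %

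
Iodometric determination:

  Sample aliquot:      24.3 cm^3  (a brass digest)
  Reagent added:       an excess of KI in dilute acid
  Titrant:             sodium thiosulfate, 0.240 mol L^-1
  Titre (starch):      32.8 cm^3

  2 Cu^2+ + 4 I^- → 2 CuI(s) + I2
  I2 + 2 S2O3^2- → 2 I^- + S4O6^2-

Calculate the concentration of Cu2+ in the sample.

n(S2O3^2-) = 0.0328 × 0.240 = 7.87 × 10^-3 mol
n(I2) = n(S2O3^2-)/2 = 3.94 × 10^-3 mol
From the 2:1 ratio, n(Cu2+) in the aliquot = 2/1 × 3.94 × 10^-3 = 7.87 × 10^-3 mol
[Cu2+] = 7.87 × 10^-3 / 0.0243 = 0.324 mol/L

0.324 mol/L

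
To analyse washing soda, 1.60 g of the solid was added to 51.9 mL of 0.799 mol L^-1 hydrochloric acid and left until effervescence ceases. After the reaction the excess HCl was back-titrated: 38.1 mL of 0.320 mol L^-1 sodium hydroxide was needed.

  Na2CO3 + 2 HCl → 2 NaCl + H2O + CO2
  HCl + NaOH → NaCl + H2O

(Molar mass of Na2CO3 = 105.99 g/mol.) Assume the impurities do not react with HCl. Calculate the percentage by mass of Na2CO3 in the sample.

97.0 %

n(HCl) added = 0.0519 × 0.799 = 0.0415 mol
n(NaOH) used in back-titration = 0.0381 × 0.320 = 0.0122 mol
n(HCl) left over = 0.0122 mol (1:1 ratio)
n(HCl) consumed by analyte = 0.0415 − 0.0122 = 0.0293 mol
From the 1:2 ratio, n(Na2CO3) = 1/2 × 0.0293 = 0.0146 mol
mass of Na2CO3 = 0.0146 × 105.99 = 1.55 g
% Na2CO3 = 1.55 / 1.60 × 100 = 97.0 %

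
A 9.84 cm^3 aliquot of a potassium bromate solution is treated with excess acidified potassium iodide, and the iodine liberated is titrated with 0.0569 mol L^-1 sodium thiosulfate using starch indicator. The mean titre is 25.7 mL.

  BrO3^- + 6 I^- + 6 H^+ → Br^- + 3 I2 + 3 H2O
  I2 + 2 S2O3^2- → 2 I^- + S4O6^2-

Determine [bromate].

0.0248 mol/L

n(S2O3^2-) = 0.0257 × 0.0569 = 1.46 × 10^-3 mol
n(I2) = n(S2O3^2-)/2 = 7.31 × 10^-4 mol
From the 1:3 ratio, n(BrO3^-) in the aliquot = 1/3 × 7.31 × 10^-4 = 2.44 × 10^-4 mol
[BrO3^-] = 2.44 × 10^-4 / 0.00984 = 0.0248 mol/L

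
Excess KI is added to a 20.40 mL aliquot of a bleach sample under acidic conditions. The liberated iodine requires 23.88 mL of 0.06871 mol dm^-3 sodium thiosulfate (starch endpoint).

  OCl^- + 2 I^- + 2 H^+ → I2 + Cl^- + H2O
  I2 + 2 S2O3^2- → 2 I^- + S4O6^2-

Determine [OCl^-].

0.04022 mol/L

n(S2O3^2-) = 0.02388 × 0.06871 = 1.641 × 10^-3 mol
n(I2) = n(S2O3^2-)/2 = 8.204 × 10^-4 mol
n(OCl^-) in the aliquot = 8.204 × 10^-4 mol (1:1 ratio)
[OCl^-] = 8.204 × 10^-4 / 0.02040 = 0.04022 mol/L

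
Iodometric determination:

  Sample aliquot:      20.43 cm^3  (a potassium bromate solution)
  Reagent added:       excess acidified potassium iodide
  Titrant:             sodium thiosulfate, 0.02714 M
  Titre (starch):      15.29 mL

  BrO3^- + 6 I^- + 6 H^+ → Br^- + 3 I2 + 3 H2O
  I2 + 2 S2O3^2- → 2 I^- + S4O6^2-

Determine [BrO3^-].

n(S2O3^2-) = 0.01529 × 0.02714 = 4.150 × 10^-4 mol
n(I2) = n(S2O3^2-)/2 = 2.075 × 10^-4 mol
From the 1:3 ratio, n(BrO3^-) in the aliquot = 1/3 × 2.075 × 10^-4 = 6.916 × 10^-5 mol
[BrO3^-] = 6.916 × 10^-5 / 0.02043 = 0.003385 mol/L

0.003385 M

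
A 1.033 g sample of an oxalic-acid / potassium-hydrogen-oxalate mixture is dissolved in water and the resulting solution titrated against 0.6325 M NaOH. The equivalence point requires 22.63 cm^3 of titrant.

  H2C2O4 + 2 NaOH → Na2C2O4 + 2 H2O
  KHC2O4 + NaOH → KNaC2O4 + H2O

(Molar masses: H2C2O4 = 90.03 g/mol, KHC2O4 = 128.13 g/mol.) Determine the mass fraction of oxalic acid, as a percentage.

n(NaOH) = 0.02263 × 0.6325 = 0.01431 mol
Let x = n(H2C2O4), y = n(KHC2O4).
Titrant: 2x + 1y = 0.01431;  mass: 90.03x + 128.13y = 1.033
Solving, x = 4.819 × 10^-3 mol, y = 4.676 × 10^-3 mol
mass of H2C2O4 = 4.819 × 10^-3 × 90.03 = 0.4338 g
% H2C2O4 = 0.4338 / 1.033 × 100 = 42.00 %

42.00 %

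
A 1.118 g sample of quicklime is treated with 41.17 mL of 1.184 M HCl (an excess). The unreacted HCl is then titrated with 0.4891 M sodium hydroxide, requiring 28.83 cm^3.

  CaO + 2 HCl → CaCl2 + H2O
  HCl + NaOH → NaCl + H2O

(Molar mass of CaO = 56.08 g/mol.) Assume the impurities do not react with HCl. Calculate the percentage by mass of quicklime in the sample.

n(HCl) added = 0.04117 × 1.184 = 0.04875 mol
n(NaOH) used in back-titration = 0.02883 × 0.4891 = 0.01410 mol
n(HCl) left over = 0.01410 mol (1:1 ratio)
n(HCl) consumed by analyte = 0.04875 − 0.01410 = 0.03464 mol
From the 1:2 ratio, n(CaO) = 1/2 × 0.03464 = 0.01732 mol
mass of CaO = 0.01732 × 56.08 = 0.9714 g
% CaO = 0.9714 / 1.118 × 100 = 86.89 %

86.89 %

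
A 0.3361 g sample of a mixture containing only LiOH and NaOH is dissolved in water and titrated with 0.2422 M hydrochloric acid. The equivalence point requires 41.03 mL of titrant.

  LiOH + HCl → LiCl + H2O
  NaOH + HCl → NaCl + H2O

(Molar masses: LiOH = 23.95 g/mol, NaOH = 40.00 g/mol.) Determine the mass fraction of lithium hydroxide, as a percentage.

27.26 %

n(HCl) = 0.04103 × 0.2422 = 9.937 × 10^-3 mol
Let x = n(LiOH), y = n(NaOH).
Titrant: 1x + 1y = 9.937 × 10^-3;  mass: 23.95x + 40.00y = 0.3361
Solving, x = 3.825 × 10^-3 mol, y = 6.112 × 10^-3 mol
mass of LiOH = 3.825 × 10^-3 × 23.95 = 0.09162 g
% LiOH = 0.09162 / 0.3361 × 100 = 27.26 %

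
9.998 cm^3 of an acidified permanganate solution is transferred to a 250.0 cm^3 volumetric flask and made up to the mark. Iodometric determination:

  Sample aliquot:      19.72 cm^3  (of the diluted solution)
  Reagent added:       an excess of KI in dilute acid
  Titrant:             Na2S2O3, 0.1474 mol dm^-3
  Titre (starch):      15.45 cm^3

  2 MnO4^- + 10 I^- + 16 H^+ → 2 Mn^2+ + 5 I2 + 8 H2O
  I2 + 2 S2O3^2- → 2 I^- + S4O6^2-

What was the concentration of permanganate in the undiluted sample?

n(S2O3^2-) = 0.01545 × 0.1474 = 2.277 × 10^-3 mol
n(I2) = n(S2O3^2-)/2 = 1.139 × 10^-3 mol
From the 2:5 ratio, n(MnO4^-) in the aliquot = 2/5 × 1.139 × 10^-3 = 4.555 × 10^-4 mol
[MnO4^-]_dilute = 4.555 × 10^-4 / 0.01972 = 0.02310 mol/L
[MnO4^-]_original = 0.02310 × 250.0/9.998 = 0.5775 mol/L

0.5775 mol/L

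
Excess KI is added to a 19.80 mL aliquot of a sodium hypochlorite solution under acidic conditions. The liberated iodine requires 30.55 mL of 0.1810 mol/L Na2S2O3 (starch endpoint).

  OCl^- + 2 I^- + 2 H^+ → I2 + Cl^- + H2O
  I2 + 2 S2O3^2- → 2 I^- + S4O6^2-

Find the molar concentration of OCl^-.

n(S2O3^2-) = 0.03055 × 0.1810 = 5.530 × 10^-3 mol
n(I2) = n(S2O3^2-)/2 = 2.765 × 10^-3 mol
n(OCl^-) in the aliquot = 2.765 × 10^-3 mol (1:1 ratio)
[OCl^-] = 2.765 × 10^-3 / 0.01980 = 0.1396 mol/L

0.1396 mol/L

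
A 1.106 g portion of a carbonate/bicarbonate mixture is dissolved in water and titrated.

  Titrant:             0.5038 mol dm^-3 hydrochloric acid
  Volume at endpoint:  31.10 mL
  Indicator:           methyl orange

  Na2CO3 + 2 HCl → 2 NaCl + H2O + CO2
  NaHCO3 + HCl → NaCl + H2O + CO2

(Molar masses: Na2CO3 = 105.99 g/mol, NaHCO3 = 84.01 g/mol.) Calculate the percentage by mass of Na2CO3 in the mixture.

n(HCl) = 0.03110 × 0.5038 = 0.01567 mol
Let x = n(Na2CO3), y = n(NaHCO3).
Titrant: 2x + 1y = 0.01567;  mass: 105.99x + 84.01y = 1.106
Solving, x = 3.390 × 10^-3 mol, y = 8.888 × 10^-3 mol
mass of Na2CO3 = 3.390 × 10^-3 × 105.99 = 0.3593 g
% Na2CO3 = 0.3593 / 1.106 × 100 = 32.49 %

32.49 %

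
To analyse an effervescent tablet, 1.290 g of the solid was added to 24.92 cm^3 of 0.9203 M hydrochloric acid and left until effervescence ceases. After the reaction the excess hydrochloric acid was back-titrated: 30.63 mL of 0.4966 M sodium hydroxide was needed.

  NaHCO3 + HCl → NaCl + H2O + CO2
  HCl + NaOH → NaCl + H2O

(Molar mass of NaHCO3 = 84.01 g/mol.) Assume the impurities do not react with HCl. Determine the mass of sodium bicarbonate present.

0.6488 g

n(HCl) added = 0.02492 × 0.9203 = 0.02293 mol
n(NaOH) used in back-titration = 0.03063 × 0.4966 = 0.01521 mol
n(HCl) left over = 0.01521 mol (1:1 ratio)
n(HCl) consumed by analyte = 0.02293 − 0.01521 = 7.723 × 10^-3 mol
n(NaHCO3) = 7.723 × 10^-3 mol (1:1 ratio)
mass of NaHCO3 = 7.723 × 10^-3 × 84.01 = 0.6488 g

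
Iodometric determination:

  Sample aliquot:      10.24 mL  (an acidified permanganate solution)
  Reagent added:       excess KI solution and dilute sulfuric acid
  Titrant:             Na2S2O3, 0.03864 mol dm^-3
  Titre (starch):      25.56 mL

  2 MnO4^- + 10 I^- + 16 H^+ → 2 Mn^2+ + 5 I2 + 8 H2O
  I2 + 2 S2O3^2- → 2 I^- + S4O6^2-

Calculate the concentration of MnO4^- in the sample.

n(S2O3^2-) = 0.02556 × 0.03864 = 9.876 × 10^-4 mol
n(I2) = n(S2O3^2-)/2 = 4.938 × 10^-4 mol
From the 2:5 ratio, n(MnO4^-) in the aliquot = 2/5 × 4.938 × 10^-4 = 1.975 × 10^-4 mol
[MnO4^-] = 1.975 × 10^-4 / 0.01024 = 0.01929 mol/L

0.01929 mol/L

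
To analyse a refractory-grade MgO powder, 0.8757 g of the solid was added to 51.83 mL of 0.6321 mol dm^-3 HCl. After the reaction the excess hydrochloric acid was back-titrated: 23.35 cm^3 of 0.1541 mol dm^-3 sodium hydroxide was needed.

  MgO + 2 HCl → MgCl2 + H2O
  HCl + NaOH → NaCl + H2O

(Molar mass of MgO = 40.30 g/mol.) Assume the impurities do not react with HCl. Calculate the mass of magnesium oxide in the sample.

0.5876 g

n(HCl) added = 0.05183 × 0.6321 = 0.03276 mol
n(NaOH) used in back-titration = 0.02335 × 0.1541 = 3.598 × 10^-3 mol
n(HCl) left over = 3.598 × 10^-3 mol (1:1 ratio)
n(HCl) consumed by analyte = 0.03276 − 3.598 × 10^-3 = 0.02916 mol
From the 1:2 ratio, n(MgO) = 1/2 × 0.02916 = 0.01458 mol
mass of MgO = 0.01458 × 40.30 = 0.5876 g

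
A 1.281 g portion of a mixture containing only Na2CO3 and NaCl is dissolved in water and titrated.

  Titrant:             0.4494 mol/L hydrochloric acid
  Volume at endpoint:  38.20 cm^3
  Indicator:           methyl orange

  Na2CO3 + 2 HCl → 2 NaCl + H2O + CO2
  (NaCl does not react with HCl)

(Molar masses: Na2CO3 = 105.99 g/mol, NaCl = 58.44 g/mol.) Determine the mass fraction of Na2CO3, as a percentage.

71.02 %

n(HCl) = 0.03820 × 0.4494 = 0.01717 mol
Let x = n(Na2CO3), y = n(NaCl).
Titrant: 2x = 0.01717;  mass: 105.99x + 58.44y = 1.281
Solving, x = 8.584 × 10^-3 mol, y = 6.352 × 10^-3 mol
mass of Na2CO3 = 8.584 × 10^-3 × 105.99 = 0.9098 g
% Na2CO3 = 0.9098 / 1.281 × 100 = 71.02 %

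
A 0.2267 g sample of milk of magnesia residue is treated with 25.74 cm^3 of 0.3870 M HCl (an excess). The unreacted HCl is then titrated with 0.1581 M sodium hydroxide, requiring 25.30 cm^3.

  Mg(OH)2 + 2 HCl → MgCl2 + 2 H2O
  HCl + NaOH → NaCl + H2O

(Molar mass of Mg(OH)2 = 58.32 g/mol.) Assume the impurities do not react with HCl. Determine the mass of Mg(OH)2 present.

0.1738 g

n(HCl) added = 0.02574 × 0.3870 = 9.961 × 10^-3 mol
n(NaOH) used in back-titration = 0.02530 × 0.1581 = 4.000 × 10^-3 mol
n(HCl) left over = 4.000 × 10^-3 mol (1:1 ratio)
n(HCl) consumed by analyte = 9.961 × 10^-3 − 4.000 × 10^-3 = 5.961 × 10^-3 mol
From the 1:2 ratio, n(Mg(OH)2) = 1/2 × 5.961 × 10^-3 = 2.981 × 10^-3 mol
mass of Mg(OH)2 = 2.981 × 10^-3 × 58.32 = 0.1738 g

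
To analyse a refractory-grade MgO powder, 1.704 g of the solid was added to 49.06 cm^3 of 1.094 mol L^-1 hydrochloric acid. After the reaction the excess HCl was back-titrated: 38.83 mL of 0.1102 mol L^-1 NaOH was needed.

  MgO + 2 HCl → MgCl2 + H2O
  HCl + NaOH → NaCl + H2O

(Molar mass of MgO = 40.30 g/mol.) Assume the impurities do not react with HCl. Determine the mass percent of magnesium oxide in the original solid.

n(HCl) added = 0.04906 × 1.094 = 0.05367 mol
n(NaOH) used in back-titration = 0.03883 × 0.1102 = 4.279 × 10^-3 mol
n(HCl) left over = 4.279 × 10^-3 mol (1:1 ratio)
n(HCl) consumed by analyte = 0.05367 − 4.279 × 10^-3 = 0.04939 mol
From the 1:2 ratio, n(MgO) = 1/2 × 0.04939 = 0.02470 mol
mass of MgO = 0.02470 × 40.30 = 0.9953 g
% MgO = 0.9953 / 1.704 × 100 = 58.41 %

58.41 %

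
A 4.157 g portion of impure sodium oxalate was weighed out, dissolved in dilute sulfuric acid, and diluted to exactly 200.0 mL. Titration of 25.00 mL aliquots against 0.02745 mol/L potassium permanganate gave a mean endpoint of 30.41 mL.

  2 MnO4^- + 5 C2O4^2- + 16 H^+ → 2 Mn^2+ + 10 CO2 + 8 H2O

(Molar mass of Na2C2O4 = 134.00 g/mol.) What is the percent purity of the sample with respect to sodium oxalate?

n(KMnO4) per titration = 0.03041 × 0.02745 = 8.348 × 10^-4 mol
From the 5:2 ratio, n(Na2C2O4) in each aliquot = 5/2 × 8.348 × 10^-4 = 2.087 × 10^-3 mol
n(Na2C2O4) in the whole flask = 2.087 × 10^-3 × 200.0/25.00 = 0.01670 mol
mass of Na2C2O4 = 0.01670 × 134.00 = 2.237 g
% Na2C2O4 = 2.237 / 4.157 × 100 = 53.82 %

53.82 %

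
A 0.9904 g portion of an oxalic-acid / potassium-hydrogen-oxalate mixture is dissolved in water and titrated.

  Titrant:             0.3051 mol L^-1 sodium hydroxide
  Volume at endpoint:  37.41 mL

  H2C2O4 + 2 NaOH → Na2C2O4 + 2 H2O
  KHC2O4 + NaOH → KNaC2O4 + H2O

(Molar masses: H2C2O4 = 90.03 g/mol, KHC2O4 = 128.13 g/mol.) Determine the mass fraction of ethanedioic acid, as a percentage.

n(NaOH) = 0.03741 × 0.3051 = 0.01141 mol
Let x = n(H2C2O4), y = n(KHC2O4).
Titrant: 2x + 1y = 0.01141;  mass: 90.03x + 128.13y = 0.9904
Solving, x = 2.840 × 10^-3 mol, y = 5.734 × 10^-3 mol
mass of H2C2O4 = 2.840 × 10^-3 × 90.03 = 0.2557 g
% H2C2O4 = 0.2557 / 0.9904 × 100 = 25.81 %

25.81 %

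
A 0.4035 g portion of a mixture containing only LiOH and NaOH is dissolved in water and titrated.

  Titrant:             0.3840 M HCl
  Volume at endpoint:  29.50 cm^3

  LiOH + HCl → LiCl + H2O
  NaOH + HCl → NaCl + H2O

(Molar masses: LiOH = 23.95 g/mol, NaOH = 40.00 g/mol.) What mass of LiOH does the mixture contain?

0.07404 g

n(HCl) = 0.02950 × 0.3840 = 0.01133 mol
Let x = n(LiOH), y = n(NaOH).
Titrant: 1x + 1y = 0.01133;  mass: 23.95x + 40.00y = 0.4035
Solving, x = 3.092 × 10^-3 mol, y = 8.236 × 10^-3 mol
mass of LiOH = 3.092 × 10^-3 × 23.95 = 0.07404 g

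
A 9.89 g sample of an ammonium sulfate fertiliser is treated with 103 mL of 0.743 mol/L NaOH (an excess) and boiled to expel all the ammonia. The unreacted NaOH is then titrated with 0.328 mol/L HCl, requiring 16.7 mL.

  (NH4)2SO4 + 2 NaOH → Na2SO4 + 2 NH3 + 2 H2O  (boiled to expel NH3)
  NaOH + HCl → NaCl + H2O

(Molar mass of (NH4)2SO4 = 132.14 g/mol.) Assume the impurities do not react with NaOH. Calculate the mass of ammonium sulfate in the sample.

n(NaOH) added = 0.103 × 0.743 = 0.0765 mol
n(HCl) used in back-titration = 0.0167 × 0.328 = 5.48 × 10^-3 mol
n(NaOH) left over = 5.48 × 10^-3 mol (1:1 ratio)
n(NaOH) consumed by analyte = 0.0765 − 5.48 × 10^-3 = 0.0711 mol
From the 1:2 ratio, n((NH4)2SO4) = 1/2 × 0.0711 = 0.0355 mol
mass of (NH4)2SO4 = 0.0355 × 132.14 = 4.69 g

4.69 g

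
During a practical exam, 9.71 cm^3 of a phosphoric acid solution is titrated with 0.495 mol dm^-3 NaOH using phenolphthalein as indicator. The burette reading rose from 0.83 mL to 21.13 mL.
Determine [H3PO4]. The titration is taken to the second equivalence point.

0.517 mol/L

H3PO4 + 2 NaOH → Na2HPO4 + 2 H2O
n(NaOH) = 0.0203 L × 0.495 mol/L = 0.0100 mol
From the 1:2 mole ratio, n(H3PO4) = 1/2 × 0.0100 = 5.02 × 10^-3 mol
[H3PO4] = 5.02 × 10^-3 mol / 0.00971 L = 0.517 mol/L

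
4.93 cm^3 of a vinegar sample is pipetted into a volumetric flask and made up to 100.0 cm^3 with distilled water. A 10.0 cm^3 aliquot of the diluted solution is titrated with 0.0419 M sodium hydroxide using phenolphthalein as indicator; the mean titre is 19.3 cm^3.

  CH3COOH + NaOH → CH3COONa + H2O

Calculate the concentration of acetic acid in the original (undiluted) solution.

n(NaOH) = 0.0193 × 0.0419 = 8.09 × 10^-4 mol
n(CH3COOH) in the aliquot = 8.09 × 10^-4 mol (1:1 ratio)
[CH3COOH]_dilute = 8.09 × 10^-4 / 0.0100 = 0.0809 mol/L
Dilution factor = 100.0 / 4.93 = 20.28
[CH3COOH]_stock = 0.0809 × 20.28 = 1.64 mol/L

1.64 M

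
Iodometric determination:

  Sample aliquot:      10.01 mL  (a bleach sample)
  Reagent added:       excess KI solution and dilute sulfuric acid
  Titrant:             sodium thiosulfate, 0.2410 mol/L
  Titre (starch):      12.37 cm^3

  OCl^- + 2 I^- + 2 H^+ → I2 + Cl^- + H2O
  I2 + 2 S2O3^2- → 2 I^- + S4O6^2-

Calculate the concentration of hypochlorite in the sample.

0.1489 mol/L

n(S2O3^2-) = 0.01237 × 0.2410 = 2.981 × 10^-3 mol
n(I2) = n(S2O3^2-)/2 = 1.491 × 10^-3 mol
n(OCl^-) in the aliquot = 1.491 × 10^-3 mol (1:1 ratio)
[OCl^-] = 1.491 × 10^-3 / 0.01001 = 0.1489 mol/L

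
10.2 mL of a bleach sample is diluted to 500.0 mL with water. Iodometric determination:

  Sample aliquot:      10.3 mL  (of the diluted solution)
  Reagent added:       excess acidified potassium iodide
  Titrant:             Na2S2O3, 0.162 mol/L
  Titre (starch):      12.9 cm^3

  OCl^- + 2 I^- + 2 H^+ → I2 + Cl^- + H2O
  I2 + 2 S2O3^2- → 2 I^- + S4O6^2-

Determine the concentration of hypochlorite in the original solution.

n(S2O3^2-) = 0.0129 × 0.162 = 2.09 × 10^-3 mol
n(I2) = n(S2O3^2-)/2 = 1.04 × 10^-3 mol
n(OCl^-) in the aliquot = 1.04 × 10^-3 mol (1:1 ratio)
[OCl^-]_dilute = 1.04 × 10^-3 / 0.0103 = 0.101 mol/L
[OCl^-]_original = 0.101 × 500.0/10.2 = 4.97 mol/L

4.97 mol/L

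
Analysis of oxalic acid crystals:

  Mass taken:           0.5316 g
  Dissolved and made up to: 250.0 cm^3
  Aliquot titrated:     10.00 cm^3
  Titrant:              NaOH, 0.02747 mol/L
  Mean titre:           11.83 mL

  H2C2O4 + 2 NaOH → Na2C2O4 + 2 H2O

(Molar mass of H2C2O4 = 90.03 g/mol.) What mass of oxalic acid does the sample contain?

n(NaOH) per titration = 0.01183 × 0.02747 = 3.250 × 10^-4 mol
From the 1:2 ratio, n(H2C2O4) in each aliquot = 1/2 × 3.250 × 10^-4 = 1.625 × 10^-4 mol
n(H2C2O4) in the whole flask = 1.625 × 10^-4 × 250.0/10.00 = 4.062 × 10^-3 mol
mass of H2C2O4 = 4.062 × 10^-3 × 90.03 = 0.3657 g

0.3657 g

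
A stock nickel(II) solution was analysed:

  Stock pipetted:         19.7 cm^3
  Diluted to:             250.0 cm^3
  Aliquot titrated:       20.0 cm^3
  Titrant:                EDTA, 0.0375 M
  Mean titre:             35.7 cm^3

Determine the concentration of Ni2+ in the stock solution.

0.849 M

Ni^2+ + EDTA^4- → [Ni(EDTA)]^2-
n(EDTA) = 0.0357 × 0.0375 = 1.34 × 10^-3 mol
n(Ni2+) in the aliquot = 1.34 × 10^-3 mol (1:1 ratio)
[Ni2+]_dilute = 1.34 × 10^-3 / 0.0200 = 0.0669 mol/L
Dilution factor = 250.0 / 19.7 = 12.69
[Ni2+]_stock = 0.0669 × 12.69 = 0.849 mol/L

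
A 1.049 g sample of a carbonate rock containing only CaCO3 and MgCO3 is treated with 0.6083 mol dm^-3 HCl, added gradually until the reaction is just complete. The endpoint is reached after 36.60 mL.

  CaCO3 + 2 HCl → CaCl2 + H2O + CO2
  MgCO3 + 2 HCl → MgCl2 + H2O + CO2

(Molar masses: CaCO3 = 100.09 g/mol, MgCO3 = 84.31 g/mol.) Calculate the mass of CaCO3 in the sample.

0.7007 g

n(HCl) = 0.03660 × 0.6083 = 0.02226 mol
Let x = n(CaCO3), y = n(MgCO3).
Titrant: 2x + 2y = 0.02226;  mass: 100.09x + 84.31y = 1.049
Solving, x = 7.001 × 10^-3 mol, y = 4.131 × 10^-3 mol
mass of CaCO3 = 7.001 × 10^-3 × 100.09 = 0.7007 g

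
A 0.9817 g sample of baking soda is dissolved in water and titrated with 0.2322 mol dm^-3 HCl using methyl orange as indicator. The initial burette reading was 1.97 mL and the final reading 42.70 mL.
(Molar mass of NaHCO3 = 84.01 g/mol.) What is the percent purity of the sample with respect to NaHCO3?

80.93 %

NaHCO3 + HCl → NaCl + H2O + CO2
n(HCl) = 0.04073 L × 0.2322 mol/L = 9.458 × 10^-3 mol
n(NaHCO3) = 9.458 × 10^-3 mol (1:1 ratio)
mass of NaHCO3 = 9.458 × 10^-3 × 84.01 g/mol = 0.7945 g
% NaHCO3 = 0.7945 / 0.9817 × 100 = 80.93 %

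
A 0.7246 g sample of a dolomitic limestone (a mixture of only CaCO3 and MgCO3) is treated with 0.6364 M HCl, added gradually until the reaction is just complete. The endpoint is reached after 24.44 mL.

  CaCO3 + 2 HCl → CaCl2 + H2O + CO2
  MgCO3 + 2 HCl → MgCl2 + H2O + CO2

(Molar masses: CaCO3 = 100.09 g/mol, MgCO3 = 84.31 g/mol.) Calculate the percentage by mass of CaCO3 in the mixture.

n(HCl) = 0.02444 × 0.6364 = 0.01555 mol
Let x = n(CaCO3), y = n(MgCO3).
Titrant: 2x + 2y = 0.01555;  mass: 100.09x + 84.31y = 0.7246
Solving, x = 4.369 × 10^-3 mol, y = 3.408 × 10^-3 mol
mass of CaCO3 = 4.369 × 10^-3 × 100.09 = 0.4373 g
% CaCO3 = 0.4373 / 0.7246 × 100 = 60.34 %

60.34 %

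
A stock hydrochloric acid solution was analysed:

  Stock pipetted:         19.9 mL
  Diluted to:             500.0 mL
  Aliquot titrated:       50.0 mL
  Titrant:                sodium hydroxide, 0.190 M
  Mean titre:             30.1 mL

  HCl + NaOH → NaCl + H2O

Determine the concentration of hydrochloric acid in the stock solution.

n(NaOH) = 0.0301 × 0.190 = 5.72 × 10^-3 mol
n(HCl) in the aliquot = 5.72 × 10^-3 mol (1:1 ratio)
[HCl]_dilute = 5.72 × 10^-3 / 0.0500 = 0.114 mol/L
Dilution factor = 500.0 / 19.9 = 25.13
[HCl]_stock = 0.114 × 25.13 = 2.87 mol/L

2.87 M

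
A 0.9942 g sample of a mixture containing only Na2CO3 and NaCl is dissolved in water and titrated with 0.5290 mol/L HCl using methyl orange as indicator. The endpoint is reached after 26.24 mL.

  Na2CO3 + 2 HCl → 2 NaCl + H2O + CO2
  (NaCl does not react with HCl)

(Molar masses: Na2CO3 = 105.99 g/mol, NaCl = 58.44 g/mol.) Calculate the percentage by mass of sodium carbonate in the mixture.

n(HCl) = 0.02624 × 0.5290 = 0.01388 mol
Let x = n(Na2CO3), y = n(NaCl).
Titrant: 2x = 0.01388;  mass: 105.99x + 58.44y = 0.9942
Solving, x = 6.940 × 10^-3 mol, y = 4.425 × 10^-3 mol
mass of Na2CO3 = 6.940 × 10^-3 × 105.99 = 0.7356 g
% Na2CO3 = 0.7356 / 0.9942 × 100 = 73.99 %

73.99 %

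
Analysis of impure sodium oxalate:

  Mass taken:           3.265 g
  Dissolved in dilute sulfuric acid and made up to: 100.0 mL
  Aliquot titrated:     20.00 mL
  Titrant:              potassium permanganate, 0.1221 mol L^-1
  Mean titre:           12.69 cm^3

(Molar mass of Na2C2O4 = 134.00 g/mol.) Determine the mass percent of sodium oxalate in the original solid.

79.49 %

2 MnO4^- + 5 C2O4^2- + 16 H^+ → 2 Mn^2+ + 10 CO2 + 8 H2O
n(KMnO4) per titration = 0.01269 × 0.1221 = 1.549 × 10^-3 mol
From the 5:2 ratio, n(Na2C2O4) in each aliquot = 5/2 × 1.549 × 10^-3 = 3.874 × 10^-3 mol
n(Na2C2O4) in the whole flask = 3.874 × 10^-3 × 100.0/20.00 = 0.01937 mol
mass of Na2C2O4 = 0.01937 × 134.00 = 2.595 g
% Na2C2O4 = 2.595 / 3.265 × 100 = 79.49 %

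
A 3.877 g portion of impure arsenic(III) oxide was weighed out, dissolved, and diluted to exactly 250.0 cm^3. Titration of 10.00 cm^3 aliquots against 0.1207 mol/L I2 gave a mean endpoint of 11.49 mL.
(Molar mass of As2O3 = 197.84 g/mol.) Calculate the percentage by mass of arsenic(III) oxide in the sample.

As2O3 + 2 I2 + 2 H2O → As2O5 + 4 HI
n(I2) per titration = 0.01149 × 0.1207 = 1.387 × 10^-3 mol
From the 1:2 ratio, n(As2O3) in each aliquot = 1/2 × 1.387 × 10^-3 = 6.934 × 10^-4 mol
n(As2O3) in the whole flask = 6.934 × 10^-4 × 250.0/10.00 = 0.01734 mol
mass of As2O3 = 0.01734 × 197.84 = 3.430 g
% As2O3 = 3.430 / 3.877 × 100 = 88.46 %

88.46 %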